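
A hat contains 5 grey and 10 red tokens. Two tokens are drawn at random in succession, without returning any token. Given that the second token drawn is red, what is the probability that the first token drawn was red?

9/14

P(first=red and the second token drawn is red) = (10/15)·(9/14) = 3/7.
P(the second token drawn is red) = Σ over first color = 5/21 + 3/7 = 2/3.
By Bayes, P(first=red | the second token drawn is red) = 3/7 / 2/3 = 9/14 ≈ 0.6429.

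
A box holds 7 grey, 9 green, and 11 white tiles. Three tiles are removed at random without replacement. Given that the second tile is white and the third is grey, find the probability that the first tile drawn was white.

P(first=white and the second tile is white and the third is grey) = (11/27)·(10/26)·(7/25) = 77/1755.
P(E) = Σ over first color = 77/2925 + 77/1950 + 77/1755 = 77/702.
By Bayes, P(first=white | E) = 77/1755 / 77/702 = 2/5 ≈ 0.4000.

2/5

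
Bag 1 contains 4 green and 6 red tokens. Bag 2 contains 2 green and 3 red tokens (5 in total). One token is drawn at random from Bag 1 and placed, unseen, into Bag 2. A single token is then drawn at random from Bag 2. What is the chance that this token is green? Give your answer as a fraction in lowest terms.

2/5

Condition on how many of the transferred tokens are green (from Bag 1: 4 green of 10; then Bag 2 has 6 total).
  0 green: C(4,0)C(6,1)/C(10,1) = 3/5; then P = 2/6
  1 green: C(4,1)C(6,0)/C(10,1) = 2/5; then P = 3/6
P(green from Bag 2) = 2/5 ≈ 0.4000.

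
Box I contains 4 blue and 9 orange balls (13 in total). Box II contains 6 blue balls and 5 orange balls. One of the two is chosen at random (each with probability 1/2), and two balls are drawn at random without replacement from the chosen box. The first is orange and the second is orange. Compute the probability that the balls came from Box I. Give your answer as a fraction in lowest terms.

P(E | Box I) = 6/13; P(E | Box II) = 2/11.
P(E) = 1/2·6/13 + 1/2·2/11 = 46/143.
By Bayes' rule, P(Box I | E) = 3/13 / 46/143 = 33/46 ≈ 0.7174.

33/46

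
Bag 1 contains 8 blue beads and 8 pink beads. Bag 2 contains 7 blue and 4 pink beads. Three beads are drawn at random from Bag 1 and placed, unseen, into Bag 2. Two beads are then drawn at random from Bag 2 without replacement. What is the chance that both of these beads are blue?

Condition on how many of the transferred beads are blue (from Bag 1: 8 blue of 16; then Bag 2 has 14 total).
  0 blue: C(8,0)C(8,3)/C(16,3) = 1/10; then P = C(7,2)/C(14,2) = 3/13
  1 blue: C(8,1)C(8,2)/C(16,3) = 2/5; then P = C(8,2)/C(14,2) = 4/13
  2 blue: C(8,2)C(8,1)/C(16,3) = 2/5; then P = C(9,2)/C(14,2) = 36/91
  3 blue: C(8,3)C(8,0)/C(16,3) = 1/10; then P = C(10,2)/C(14,2) = 45/91
P(both blue) = 23/65 ≈ 0.3538.

23/65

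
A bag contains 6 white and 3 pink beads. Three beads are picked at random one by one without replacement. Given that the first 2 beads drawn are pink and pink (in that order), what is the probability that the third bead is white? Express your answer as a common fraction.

6/7

After removing 2 pink, the bag has 6 white out of 7 remaining.
P(third is white | given) = 6/7 ≈ 0.8571.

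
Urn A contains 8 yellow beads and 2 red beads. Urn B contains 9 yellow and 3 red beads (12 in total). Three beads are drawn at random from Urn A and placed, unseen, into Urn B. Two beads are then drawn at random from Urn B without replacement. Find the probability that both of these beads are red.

Condition on how many of the transferred beads are red (from Urn A: 2 red of 10; then Urn B has 15 total).
  0 red: C(2,0)C(8,3)/C(10,3) = 7/15; then P = C(3,2)/C(15,2) = 1/35
  1 red: C(2,1)C(8,2)/C(10,3) = 7/15; then P = C(4,2)/C(15,2) = 2/35
  2 red: C(2,2)C(8,1)/C(10,3) = 1/15; then P = C(5,2)/C(15,2) = 2/21
P(both red) = 73/1575 ≈ 0.0463.

73/1575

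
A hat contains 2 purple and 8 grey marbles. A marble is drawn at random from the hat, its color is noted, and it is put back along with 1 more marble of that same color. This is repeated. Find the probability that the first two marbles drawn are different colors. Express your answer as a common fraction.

16/55

Either grey then purple, or purple then grey; after the first draw the total is 11.
P = (8/10)·(2/11) + (2/10)·(8/11) = 16/55 ≈ 0.2909.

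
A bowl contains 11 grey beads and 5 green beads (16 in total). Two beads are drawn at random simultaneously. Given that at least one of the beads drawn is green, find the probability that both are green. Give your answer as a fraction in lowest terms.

2/13

P(both green) = C(5,2)/C(16,2) = 1/12; P(at least one green) = 1 − C(11,2)/C(16,2) = 13/24.
Since 'both green' ⊆ 'at least one green', P(both | at least one) = 1/12 / 13/24 = 2/13 ≈ 0.1538.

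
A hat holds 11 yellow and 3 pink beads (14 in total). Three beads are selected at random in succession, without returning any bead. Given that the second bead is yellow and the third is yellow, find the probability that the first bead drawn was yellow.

P(first=yellow and the second bead is yellow and the third is yellow) = (11/14)·(10/13)·(9/12) = 165/364.
P(E) = Σ over first color = 165/364 + 55/364 = 55/91.
By Bayes, P(first=yellow | E) = 165/364 / 55/91 = 3/4 ≈ 0.7500.

3/4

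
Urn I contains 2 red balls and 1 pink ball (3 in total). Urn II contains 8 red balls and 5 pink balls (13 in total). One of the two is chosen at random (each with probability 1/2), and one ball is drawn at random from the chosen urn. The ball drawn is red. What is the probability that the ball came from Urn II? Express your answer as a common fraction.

P(red | Urn I) = 2/3; P(red | Urn II) = 8/13.
P(red) = 1/2·2/3 + 1/2·8/13 = 25/39.
By Bayes' rule, P(Urn II | red) = 4/13 / 25/39 = 12/25 ≈ 0.4800.

12/25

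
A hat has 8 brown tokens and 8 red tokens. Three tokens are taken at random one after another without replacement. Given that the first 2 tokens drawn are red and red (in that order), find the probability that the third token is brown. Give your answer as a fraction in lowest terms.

4/7

After removing 2 red, the hat has 8 brown out of 14 remaining.
P(third is brown | given) = 8/14 = 4/7 ≈ 0.5714.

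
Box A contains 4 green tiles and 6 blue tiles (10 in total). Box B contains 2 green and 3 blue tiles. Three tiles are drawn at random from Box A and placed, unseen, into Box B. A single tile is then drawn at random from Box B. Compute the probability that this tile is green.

Condition on how many of the transferred tiles are green (from Box A: 4 green of 10; then Box B has 8 total).
  0 green: C(4,0)C(6,3)/C(10,3) = 1/6; then P = 2/8
  1 green: C(4,1)C(6,2)/C(10,3) = 1/2; then P = 3/8
  2 green: C(4,2)C(6,1)/C(10,3) = 3/10; then P = 4/8
  3 green: C(4,3)C(6,0)/C(10,3) = 1/30; then P = 5/8
P(green from Box B) = 2/5 ≈ 0.4000.

2/5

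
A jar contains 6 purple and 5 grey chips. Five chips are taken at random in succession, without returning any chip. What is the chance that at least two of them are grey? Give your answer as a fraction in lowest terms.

Sum the hypergeometric tail for j = 2,…,5 grey chips.
Favorable = C(5,2)·C(6,3) + C(5,3)·C(6,2) + C(5,4)·C(6,1) + C(5,5)·C(6,0) = 381; total = C(11,5) = 462.
P = 381/462 = 127/154 ≈ 0.8247.

127/154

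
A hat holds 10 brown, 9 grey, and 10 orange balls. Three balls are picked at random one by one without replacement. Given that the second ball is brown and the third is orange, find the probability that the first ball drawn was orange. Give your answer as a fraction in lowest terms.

1/3

P(first=orange and the second ball is brown and the third is orange) = (10/29)·(10/28)·(9/27) = 25/609.
P(E) = Σ over first color = 25/609 + 25/609 + 25/609 = 25/203.
By Bayes, P(first=orange | E) = 25/609 / 25/203 = 1/3 ≈ 0.3333.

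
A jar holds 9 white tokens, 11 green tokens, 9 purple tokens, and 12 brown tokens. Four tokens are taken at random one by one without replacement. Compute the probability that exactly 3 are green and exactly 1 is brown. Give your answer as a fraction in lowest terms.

198/10127

Unordered draws without replacement: count favorable combinations over C(41,4).
Favorable = C(9,0) · C(11,3) · C(9,0) · C(12,1) = 1980; total = C(41,4) = 101270.
P = 1980/101270 = 198/10127 ≈ 0.0196.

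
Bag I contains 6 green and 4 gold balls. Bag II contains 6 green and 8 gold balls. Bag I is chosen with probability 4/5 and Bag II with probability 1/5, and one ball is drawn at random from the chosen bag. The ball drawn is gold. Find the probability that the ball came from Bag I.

P(gold | Bag I) = 2/5; P(gold | Bag II) = 4/7.
P(gold) = 4/5·2/5 + 1/5·4/7 = 76/175.
By Bayes' rule, P(Bag I | gold) = 8/25 / 76/175 = 14/19 ≈ 0.7368.

14/19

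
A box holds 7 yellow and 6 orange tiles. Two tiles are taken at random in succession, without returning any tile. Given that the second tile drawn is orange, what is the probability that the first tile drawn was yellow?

P(first=yellow and the second tile drawn is orange) = (7/13)·(6/12) = 7/26.
P(the second tile drawn is orange) = Σ over first color = 7/26 + 5/26 = 6/13.
By Bayes, P(first=yellow | the second tile drawn is orange) = 7/26 / 6/13 = 7/12 ≈ 0.5833.

7/12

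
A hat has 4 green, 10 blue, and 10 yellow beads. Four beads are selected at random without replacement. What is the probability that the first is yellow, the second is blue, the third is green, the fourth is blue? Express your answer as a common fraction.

25/1771

Multiply the conditional probability of each draw in order, without replacement, so each draw removes one from its color and from the total.
P = (10/24) · (10/23) · (4/22) · (9/21) = 25/1771 ≈ 0.0141.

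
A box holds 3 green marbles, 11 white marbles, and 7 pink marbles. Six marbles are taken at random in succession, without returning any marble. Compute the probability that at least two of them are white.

Sum the hypergeometric tail for j = 2,…,6 white marbles.
Favorable = C(11,2)·C(10,4) + C(11,3)·C(10,3) + C(11,4)·C(10,2) + C(11,5)·C(10,1) + C(11,6)·C(10,0) = 51282; total = C(21,6) = 54264.
P = 51282/54264 = 1221/1292 ≈ 0.9450.

1221/1292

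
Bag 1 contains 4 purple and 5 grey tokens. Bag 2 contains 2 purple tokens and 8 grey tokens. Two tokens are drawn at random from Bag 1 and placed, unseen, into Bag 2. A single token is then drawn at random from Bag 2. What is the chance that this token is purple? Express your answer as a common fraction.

Condition on how many of the transferred tokens are purple (from Bag 1: 4 purple of 9; then Bag 2 has 12 total).
  0 purple: C(4,0)C(5,2)/C(9,2) = 5/18; then P = 2/12
  1 purple: C(4,1)C(5,1)/C(9,2) = 5/9; then P = 3/12
  2 purple: C(4,2)C(5,0)/C(9,2) = 1/6; then P = 4/12
P(purple from Bag 2) = 13/54 ≈ 0.2407.

13/54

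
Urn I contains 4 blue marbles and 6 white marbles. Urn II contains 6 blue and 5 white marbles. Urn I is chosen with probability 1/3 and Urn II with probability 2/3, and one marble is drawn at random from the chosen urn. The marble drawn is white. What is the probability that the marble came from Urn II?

P(white | Urn I) = 3/5; P(white | Urn II) = 5/11.
P(white) = 1/3·3/5 + 2/3·5/11 = 83/165.
By Bayes' rule, P(Urn II | white) = 10/33 / 83/165 = 50/83 ≈ 0.6024.

50/83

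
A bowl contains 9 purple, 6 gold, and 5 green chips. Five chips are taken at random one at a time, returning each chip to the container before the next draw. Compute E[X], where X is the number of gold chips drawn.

3/2

By linearity of expectation, E[X] = Σ P(draw i is gold); each independent draw has P(gold) = 6/20.
E[X] = 5 · 6/20 = 3/2 ≈ 1.5000.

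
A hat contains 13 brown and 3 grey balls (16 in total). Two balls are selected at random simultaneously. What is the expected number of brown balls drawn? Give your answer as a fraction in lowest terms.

By linearity of expectation, E[X] = Σ P(draw i is brown); by symmetry each draw (even without replacement) has P(brown) = 13/16.
E[X] = 2 · 13/16 = 13/8 ≈ 1.6250.

13/8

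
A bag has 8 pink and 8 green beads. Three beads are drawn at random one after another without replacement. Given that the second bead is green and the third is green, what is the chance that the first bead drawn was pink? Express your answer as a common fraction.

P(first=pink and the second bead is green and the third is green) = (8/16)·(8/15)·(7/14) = 2/15.
P(E) = Σ over first color = 2/15 + 1/10 = 7/30.
By Bayes, P(first=pink | E) = 2/15 / 7/30 = 4/7 ≈ 0.5714.

4/7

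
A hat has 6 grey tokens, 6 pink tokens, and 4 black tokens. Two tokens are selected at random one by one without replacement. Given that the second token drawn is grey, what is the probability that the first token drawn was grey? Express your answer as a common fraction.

P(first=grey and the second token drawn is grey) = (6/16)·(5/15) = 1/8.
P(the second token drawn is grey) = Σ over first color = 1/8 + 3/20 + 1/10 = 3/8.
By Bayes, P(first=grey | the second token drawn is grey) = 1/8 / 3/8 = 1/3 ≈ 0.3333.

1/3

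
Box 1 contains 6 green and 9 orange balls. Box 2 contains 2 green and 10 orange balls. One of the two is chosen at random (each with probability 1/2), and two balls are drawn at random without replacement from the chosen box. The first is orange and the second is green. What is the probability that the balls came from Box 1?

297/472

P(E | Box 1) = 9/35; P(E | Box 2) = 5/33.
P(E) = 1/2·9/35 + 1/2·5/33 = 236/1155.
By Bayes' rule, P(Box 1 | E) = 9/70 / 236/1155 = 297/472 ≈ 0.6292.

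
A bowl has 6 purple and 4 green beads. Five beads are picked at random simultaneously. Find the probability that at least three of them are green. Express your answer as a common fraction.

11/42

Sum the hypergeometric tail for j = 3,…,4 green beads.
Favorable = C(4,3)·C(6,2) + C(4,4)·C(6,1) = 66; total = C(10,5) = 252.
P = 66/252 = 11/42 ≈ 0.2619.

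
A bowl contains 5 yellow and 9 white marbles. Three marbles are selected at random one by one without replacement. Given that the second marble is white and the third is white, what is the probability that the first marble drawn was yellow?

P(first=yellow and the second marble is white and the third is white) = (5/14)·(9/13)·(8/12) = 15/91.
P(E) = Σ over first color = 15/91 + 3/13 = 36/91.
By Bayes, P(first=yellow | E) = 15/91 / 36/91 = 5/12 ≈ 0.4167.

5/12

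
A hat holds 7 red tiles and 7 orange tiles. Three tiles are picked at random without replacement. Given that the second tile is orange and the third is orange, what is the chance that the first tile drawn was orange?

P(first=orange and the second tile is orange and the third is orange) = (7/14)·(6/13)·(5/12) = 5/52.
P(E) = Σ over first color = 7/52 + 5/52 = 3/13.
By Bayes, P(first=orange | E) = 5/52 / 3/13 = 5/12 ≈ 0.4167.

5/12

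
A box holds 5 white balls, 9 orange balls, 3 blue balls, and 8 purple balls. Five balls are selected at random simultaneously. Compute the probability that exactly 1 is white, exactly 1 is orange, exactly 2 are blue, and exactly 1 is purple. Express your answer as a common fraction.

Unordered draws without replacement: count favorable combinations over C(25,5).
Favorable = C(5,1) · C(9,1) · C(3,2) · C(8,1) = 1080; total = C(25,5) = 53130.
P = 1080/53130 = 36/1771 ≈ 0.0203.

36/1771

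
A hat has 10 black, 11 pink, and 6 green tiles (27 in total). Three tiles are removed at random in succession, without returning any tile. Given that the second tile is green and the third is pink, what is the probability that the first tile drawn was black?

2/5

P(first=black and the second tile is green and the third is pink) = (10/27)·(6/26)·(11/25) = 22/585.
P(E) = Σ over first color = 22/585 + 22/585 + 11/585 = 11/117.
By Bayes, P(first=black | E) = 22/585 / 11/117 = 2/5 ≈ 0.4000.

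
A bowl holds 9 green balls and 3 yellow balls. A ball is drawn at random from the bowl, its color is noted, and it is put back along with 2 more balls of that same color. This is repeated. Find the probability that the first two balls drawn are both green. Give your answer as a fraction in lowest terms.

After a green draw the bowl holds 11 green out of 14.
P = (9/12)·(11/14) = 33/56 ≈ 0.5893.

33/56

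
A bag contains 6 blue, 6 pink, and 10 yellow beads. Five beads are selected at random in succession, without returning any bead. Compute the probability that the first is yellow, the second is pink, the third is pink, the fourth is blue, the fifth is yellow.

Multiply the conditional probability of each draw in order, without replacement, so each draw removes one from its color and from the total.
P = (10/22) · (6/21) · (5/20) · (6/19) · (9/18) = 15/2926 ≈ 0.0051.

15/2926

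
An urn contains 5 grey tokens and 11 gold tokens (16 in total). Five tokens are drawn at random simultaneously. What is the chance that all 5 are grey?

Unordered draws without replacement: count favorable combinations over C(16,5).
Favorable = C(5,5) · C(11,0) = 1; total = C(16,5) = 4368.
P = 1/4368 = 1/4368 ≈ 0.0002.

1/4368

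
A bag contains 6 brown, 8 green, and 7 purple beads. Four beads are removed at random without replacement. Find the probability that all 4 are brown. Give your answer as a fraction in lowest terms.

1/399

Unordered draws without replacement: count favorable combinations over C(21,4).
Favorable = C(6,4) · C(8,0) · C(7,0) = 15; total = C(21,4) = 5985.
P = 15/5985 = 1/399 ≈ 0.0025.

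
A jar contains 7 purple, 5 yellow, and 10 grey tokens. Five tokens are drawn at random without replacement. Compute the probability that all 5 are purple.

1/1254

Unordered draws without replacement: count favorable combinations over C(22,5).
Favorable = C(7,5) · C(5,0) · C(10,0) = 21; total = C(22,5) = 26334.
P = 21/26334 = 1/1254 ≈ 0.0008.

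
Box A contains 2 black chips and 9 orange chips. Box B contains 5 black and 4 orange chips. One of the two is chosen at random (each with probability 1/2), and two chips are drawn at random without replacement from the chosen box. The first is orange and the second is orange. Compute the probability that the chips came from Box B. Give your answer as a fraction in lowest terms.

55/271

P(E | Box A) = 36/55; P(E | Box B) = 1/6.
P(E) = 1/2·36/55 + 1/2·1/6 = 271/660.
By Bayes' rule, P(Box B | E) = 1/12 / 271/660 = 55/271 ≈ 0.2030.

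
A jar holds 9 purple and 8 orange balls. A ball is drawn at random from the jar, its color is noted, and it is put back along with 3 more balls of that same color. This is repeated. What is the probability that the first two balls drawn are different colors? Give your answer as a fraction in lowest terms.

36/85

Either purple then orange, or orange then purple; after the first draw the total is 20.
P = (9/17)·(8/20) + (8/17)·(9/20) = 36/85 ≈ 0.4235.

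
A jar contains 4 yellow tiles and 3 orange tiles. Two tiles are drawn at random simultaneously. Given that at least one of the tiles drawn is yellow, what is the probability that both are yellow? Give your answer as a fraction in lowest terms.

1/3

P(both yellow) = C(4,2)/C(7,2) = 2/7; P(at least one yellow) = 1 − C(3,2)/C(7,2) = 6/7.
Since 'both yellow' ⊆ 'at least one yellow', P(both | at least one) = 2/7 / 6/7 = 1/3 ≈ 0.3333.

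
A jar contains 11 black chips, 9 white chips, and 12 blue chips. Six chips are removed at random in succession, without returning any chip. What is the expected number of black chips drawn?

By linearity of expectation, E[X] = Σ P(draw i is black); by symmetry each draw (even without replacement) has P(black) = 11/32.
E[X] = 6 · 11/32 = 33/16 ≈ 2.0625.

33/16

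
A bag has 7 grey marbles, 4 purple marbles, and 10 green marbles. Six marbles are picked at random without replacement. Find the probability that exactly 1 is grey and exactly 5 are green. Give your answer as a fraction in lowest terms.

21/646

Unordered draws without replacement: count favorable combinations over C(21,6).
Favorable = C(7,1) · C(4,0) · C(10,5) = 1764; total = C(21,6) = 54264.
P = 1764/54264 = 21/646 ≈ 0.0325.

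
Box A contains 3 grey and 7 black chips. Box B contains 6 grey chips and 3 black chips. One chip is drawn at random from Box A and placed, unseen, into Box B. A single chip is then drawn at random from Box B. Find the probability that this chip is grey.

63/100

Condition on how many of the transferred chips are grey (from Box A: 3 grey of 10; then Box B has 10 total).
  0 grey: C(3,0)C(7,1)/C(10,1) = 7/10; then P = 6/10
  1 grey: C(3,1)C(7,0)/C(10,1) = 3/10; then P = 7/10
P(grey from Box B) = 63/100 ≈ 0.6300.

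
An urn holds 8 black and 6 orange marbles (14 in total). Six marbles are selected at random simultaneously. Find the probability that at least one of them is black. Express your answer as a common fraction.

Use the complement: P(at least one black) = 1 − P(no black).
P(none) = C(6,6)/C(14,6) = 1/3003.
So P = 1 − 1/3003 = 3002/3003 ≈ 0.9997.

3002/3003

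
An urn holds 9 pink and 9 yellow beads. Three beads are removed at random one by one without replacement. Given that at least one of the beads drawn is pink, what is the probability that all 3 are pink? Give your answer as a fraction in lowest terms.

P(all 3 pink) = C(9,3)/C(18,3) = 7/68; P(at least one pink) = 1 − C(9,3)/C(18,3) = 61/68.
Since 'all 3 pink' ⊆ 'at least one pink', P(all 3 | at least one) = 7/68 / 61/68 = 7/61 ≈ 0.1148.

7/61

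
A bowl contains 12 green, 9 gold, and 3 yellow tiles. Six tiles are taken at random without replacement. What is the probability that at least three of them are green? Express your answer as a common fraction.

Sum the hypergeometric tail for j = 3,…,6 green tiles.
Favorable = C(12,3)·C(12,3) + C(12,4)·C(12,2) + C(12,5)·C(12,1) + C(12,6)·C(12,0) = 91498; total = C(24,6) = 134596.
P = 91498/134596 = 4159/6118 ≈ 0.6798.

4159/6118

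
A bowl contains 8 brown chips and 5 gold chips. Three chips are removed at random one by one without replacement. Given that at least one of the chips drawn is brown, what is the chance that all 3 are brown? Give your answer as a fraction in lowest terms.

P(all 3 brown) = C(8,3)/C(13,3) = 28/143; P(at least one brown) = 1 − C(5,3)/C(13,3) = 138/143.
Since 'all 3 brown' ⊆ 'at least one brown', P(all 3 | at least one) = 28/143 / 138/143 = 14/69 ≈ 0.2029.

14/69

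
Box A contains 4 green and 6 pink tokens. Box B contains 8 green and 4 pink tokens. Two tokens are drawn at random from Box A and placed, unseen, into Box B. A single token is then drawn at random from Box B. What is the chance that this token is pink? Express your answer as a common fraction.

13/35

Condition on how many of the transferred tokens are pink (from Box A: 6 pink of 10; then Box B has 14 total).
  0 pink: C(6,0)C(4,2)/C(10,2) = 2/15; then P = 4/14
  1 pink: C(6,1)C(4,1)/C(10,2) = 8/15; then P = 5/14
  2 pink: C(6,2)C(4,0)/C(10,2) = 1/3; then P = 6/14
P(pink from Box B) = 13/35 ≈ 0.3714.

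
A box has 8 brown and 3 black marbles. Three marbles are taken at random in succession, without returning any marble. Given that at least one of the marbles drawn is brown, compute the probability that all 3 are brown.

14/41

P(all 3 brown) = C(8,3)/C(11,3) = 56/165; P(at least one brown) = 1 − C(3,3)/C(11,3) = 164/165.
Since 'all 3 brown' ⊆ 'at least one brown', P(all 3 | at least one) = 56/165 / 164/165 = 14/41 ≈ 0.3415.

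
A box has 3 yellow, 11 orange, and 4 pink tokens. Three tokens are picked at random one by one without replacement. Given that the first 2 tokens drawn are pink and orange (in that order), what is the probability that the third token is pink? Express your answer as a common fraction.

3/16

After removing 1 orange, 1 pink, the box has 3 pink out of 16 remaining.
P(third is pink | given) = 3/16 ≈ 0.1875.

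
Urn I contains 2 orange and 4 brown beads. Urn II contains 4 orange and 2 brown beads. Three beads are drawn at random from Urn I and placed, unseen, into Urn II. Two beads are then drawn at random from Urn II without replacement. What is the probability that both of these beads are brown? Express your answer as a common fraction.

31/180

Condition on how many of the transferred beads are brown (from Urn I: 4 brown of 6; then Urn II has 9 total).
  1 brown: C(4,1)C(2,2)/C(6,3) = 1/5; then P = C(3,2)/C(9,2) = 1/12
  2 brown: C(4,2)C(2,1)/C(6,3) = 3/5; then P = C(4,2)/C(9,2) = 1/6
  3 brown: C(4,3)C(2,0)/C(6,3) = 1/5; then P = C(5,2)/C(9,2) = 5/18
P(both brown) = 31/180 ≈ 0.1722.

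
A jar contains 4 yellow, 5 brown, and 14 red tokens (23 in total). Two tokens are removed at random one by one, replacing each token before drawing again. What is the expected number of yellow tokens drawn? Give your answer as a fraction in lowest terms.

8/23

By linearity of expectation, E[X] = Σ P(draw i is yellow); each independent draw has P(yellow) = 4/23.
E[X] = 2 · 4/23 = 8/23 ≈ 0.3478.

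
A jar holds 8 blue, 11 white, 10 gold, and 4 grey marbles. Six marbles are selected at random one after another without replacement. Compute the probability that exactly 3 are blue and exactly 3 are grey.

Unordered draws without replacement: count favorable combinations over C(33,6).
Favorable = C(8,3) · C(11,0) · C(10,0) · C(4,3) = 224; total = C(33,6) = 1107568.
P = 224/1107568 = 2/9889 ≈ 0.0002.

2/9889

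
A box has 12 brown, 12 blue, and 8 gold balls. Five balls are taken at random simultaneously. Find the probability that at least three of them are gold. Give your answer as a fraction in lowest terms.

307/3596

Sum the hypergeometric tail for j = 3,…,5 gold balls.
Favorable = C(8,3)·C(24,2) + C(8,4)·C(24,1) + C(8,5)·C(24,0) = 17192; total = C(32,5) = 201376.
P = 17192/201376 = 307/3596 ≈ 0.0854.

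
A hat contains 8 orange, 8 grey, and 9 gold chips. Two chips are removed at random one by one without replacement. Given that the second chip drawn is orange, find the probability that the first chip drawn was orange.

7/24

P(first=orange and the second chip drawn is orange) = (8/25)·(7/24) = 7/75.
P(the second chip drawn is orange) = Σ over first color = 7/75 + 8/75 + 3/25 = 8/25.
By Bayes, P(first=orange | the second chip drawn is orange) = 7/75 / 8/25 = 7/24 ≈ 0.2917.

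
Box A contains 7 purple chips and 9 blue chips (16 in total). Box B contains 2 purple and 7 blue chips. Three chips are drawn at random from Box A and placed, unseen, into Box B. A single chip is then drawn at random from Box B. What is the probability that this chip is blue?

Condition on how many of the transferred chips are blue (from Box A: 9 blue of 16; then Box B has 12 total).
  0 blue: C(9,0)C(7,3)/C(16,3) = 1/16; then P = 7/12
  1 blue: C(9,1)C(7,2)/C(16,3) = 27/80; then P = 8/12
  2 blue: C(9,2)C(7,1)/C(16,3) = 9/20; then P = 9/12
  3 blue: C(9,3)C(7,0)/C(16,3) = 3/20; then P = 10/12
P(blue from Box B) = 139/192 ≈ 0.7240.

139/192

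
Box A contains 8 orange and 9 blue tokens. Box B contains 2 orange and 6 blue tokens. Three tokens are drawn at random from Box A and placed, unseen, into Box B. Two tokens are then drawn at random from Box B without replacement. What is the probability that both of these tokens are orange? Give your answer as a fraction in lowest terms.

Condition on how many of the transferred tokens are orange (from Box A: 8 orange of 17; then Box B has 11 total).
  0 orange: C(8,0)C(9,3)/C(17,3) = 21/170; then P = C(2,2)/C(11,2) = 1/55
  1 orange: C(8,1)C(9,2)/C(17,3) = 36/85; then P = C(3,2)/C(11,2) = 3/55
  2 orange: C(8,2)C(9,1)/C(17,3) = 63/170; then P = C(4,2)/C(11,2) = 6/55
  3 orange: C(8,3)C(9,0)/C(17,3) = 7/85; then P = C(5,2)/C(11,2) = 2/11
P(both orange) = 151/1870 ≈ 0.0807.

151/1870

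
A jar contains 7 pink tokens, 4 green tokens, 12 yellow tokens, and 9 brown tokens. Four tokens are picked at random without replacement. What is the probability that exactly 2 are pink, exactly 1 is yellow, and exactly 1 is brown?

Unordered draws without replacement: count favorable combinations over C(32,4).
Favorable = C(7,2) · C(4,0) · C(12,1) · C(9,1) = 2268; total = C(32,4) = 35960.
P = 2268/35960 = 567/8990 ≈ 0.0631.

567/8990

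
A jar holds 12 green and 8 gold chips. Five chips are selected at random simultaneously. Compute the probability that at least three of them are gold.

287/969

Sum the hypergeometric tail for j = 3,…,5 gold chips.
Favorable = C(8,3)·C(12,2) + C(8,4)·C(12,1) + C(8,5)·C(12,0) = 4592; total = C(20,5) = 15504.
P = 4592/15504 = 287/969 ≈ 0.2962.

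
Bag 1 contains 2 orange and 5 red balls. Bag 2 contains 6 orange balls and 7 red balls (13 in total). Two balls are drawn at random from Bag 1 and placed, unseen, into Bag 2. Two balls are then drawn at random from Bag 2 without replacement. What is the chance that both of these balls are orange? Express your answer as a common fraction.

Condition on how many of the transferred balls are orange (from Bag 1: 2 orange of 7; then Bag 2 has 15 total).
  0 orange: C(2,0)C(5,2)/C(7,2) = 10/21; then P = C(6,2)/C(15,2) = 1/7
  1 orange: C(2,1)C(5,1)/C(7,2) = 10/21; then P = C(7,2)/C(15,2) = 1/5
  2 orange: C(2,2)C(5,0)/C(7,2) = 1/21; then P = C(8,2)/C(15,2) = 4/15
P(both orange) = 388/2205 ≈ 0.1760.

388/2205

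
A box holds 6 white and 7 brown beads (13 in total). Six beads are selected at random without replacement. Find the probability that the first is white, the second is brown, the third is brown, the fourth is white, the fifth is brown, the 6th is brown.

Multiply the conditional probability of each draw in order, without replacement, so each draw removes one from its color and from the total.
P = (6/13) · (7/12) · (6/11) · (5/10) · (5/9) · (4/8) = 35/1716 ≈ 0.0204.

35/1716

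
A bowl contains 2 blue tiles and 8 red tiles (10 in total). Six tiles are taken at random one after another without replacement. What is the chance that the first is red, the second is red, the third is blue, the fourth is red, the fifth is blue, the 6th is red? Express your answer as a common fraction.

1/45

Multiply the conditional probability of each draw in order, without replacement, so each draw removes one from its color and from the total.
P = (8/10) · (7/9) · (2/8) · (6/7) · (1/6) · (5/5) = 1/45 ≈ 0.0222.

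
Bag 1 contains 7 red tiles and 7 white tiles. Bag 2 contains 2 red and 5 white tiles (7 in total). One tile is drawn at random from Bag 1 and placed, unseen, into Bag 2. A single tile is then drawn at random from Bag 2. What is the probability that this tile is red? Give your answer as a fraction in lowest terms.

Condition on how many of the transferred tiles are red (from Bag 1: 7 red of 14; then Bag 2 has 8 total).
  0 red: C(7,0)C(7,1)/C(14,1) = 1/2; then P = 2/8
  1 red: C(7,1)C(7,0)/C(14,1) = 1/2; then P = 3/8
P(red from Bag 2) = 5/16 ≈ 0.3125.

5/16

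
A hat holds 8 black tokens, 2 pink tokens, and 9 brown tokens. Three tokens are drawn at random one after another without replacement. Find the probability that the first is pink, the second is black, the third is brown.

8/323

Multiply the conditional probability of each draw in order, without replacement, so each draw removes one from its color and from the total.
P = (2/19) · (8/18) · (9/17) = 8/323 ≈ 0.0248.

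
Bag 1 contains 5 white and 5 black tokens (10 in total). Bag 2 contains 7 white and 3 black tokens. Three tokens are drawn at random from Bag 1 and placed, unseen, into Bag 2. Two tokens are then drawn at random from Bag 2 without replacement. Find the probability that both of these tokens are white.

Condition on how many of the transferred tokens are white (from Bag 1: 5 white of 10; then Bag 2 has 13 total).
  0 white: C(5,0)C(5,3)/C(10,3) = 1/12; then P = C(7,2)/C(13,2) = 7/26
  1 white: C(5,1)C(5,2)/C(10,3) = 5/12; then P = C(8,2)/C(13,2) = 14/39
  2 white: C(5,2)C(5,1)/C(10,3) = 5/12; then P = C(9,2)/C(13,2) = 6/13
  3 white: C(5,3)C(5,0)/C(10,3) = 1/12; then P = C(10,2)/C(13,2) = 15/26
P(both white) = 193/468 ≈ 0.4124.

193/468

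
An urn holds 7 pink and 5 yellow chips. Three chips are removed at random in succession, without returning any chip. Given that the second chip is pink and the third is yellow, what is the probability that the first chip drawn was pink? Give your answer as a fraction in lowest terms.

3/5

P(first=pink and the second chip is pink and the third is yellow) = (7/12)·(6/11)·(5/10) = 7/44.
P(E) = Σ over first color = 7/44 + 7/66 = 35/132.
By Bayes, P(first=pink | E) = 7/44 / 35/132 = 3/5 ≈ 0.6000.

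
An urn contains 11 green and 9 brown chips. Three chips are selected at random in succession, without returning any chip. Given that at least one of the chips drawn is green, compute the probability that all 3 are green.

5/32

P(all 3 green) = C(11,3)/C(20,3) = 11/76; P(at least one green) = 1 − C(9,3)/C(20,3) = 88/95.
Since 'all 3 green' ⊆ 'at least one green', P(all 3 | at least one) = 11/76 / 88/95 = 5/32 ≈ 0.1562.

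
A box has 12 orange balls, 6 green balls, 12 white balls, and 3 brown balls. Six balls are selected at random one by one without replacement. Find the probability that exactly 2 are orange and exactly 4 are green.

Unordered draws without replacement: count favorable combinations over C(33,6).
Favorable = C(12,2) · C(6,4) · C(12,0) · C(3,0) = 990; total = C(33,6) = 1107568.
P = 990/1107568 = 45/50344 ≈ 0.0009.

45/50344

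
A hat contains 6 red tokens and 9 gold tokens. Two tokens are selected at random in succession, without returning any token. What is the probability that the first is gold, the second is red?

Multiply the conditional probability of each draw in order, without replacement, so each draw removes one from its color and from the total.
P = (9/15) · (6/14) = 9/35 ≈ 0.2571.

9/35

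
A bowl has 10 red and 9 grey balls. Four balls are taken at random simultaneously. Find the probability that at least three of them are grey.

Sum the hypergeometric tail for j = 3,…,4 grey balls.
Favorable = C(9,3)·C(10,1) + C(9,4)·C(10,0) = 966; total = C(19,4) = 3876.
P = 966/3876 = 161/646 ≈ 0.2492.

161/646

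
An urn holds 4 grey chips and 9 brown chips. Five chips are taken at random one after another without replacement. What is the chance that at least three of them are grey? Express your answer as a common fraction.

17/143

Sum the hypergeometric tail for j = 3,…,4 grey chips.
Favorable = C(4,3)·C(9,2) + C(4,4)·C(9,1) = 153; total = C(13,5) = 1287.
P = 153/1287 = 17/143 ≈ 0.1189.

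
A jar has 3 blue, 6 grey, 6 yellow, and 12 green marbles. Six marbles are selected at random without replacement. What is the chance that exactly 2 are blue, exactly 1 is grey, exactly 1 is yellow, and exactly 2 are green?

Unordered draws without replacement: count favorable combinations over C(27,6).
Favorable = C(3,2) · C(6,1) · C(6,1) · C(12,2) = 7128; total = C(27,6) = 296010.
P = 7128/296010 = 36/1495 ≈ 0.0241.

36/1495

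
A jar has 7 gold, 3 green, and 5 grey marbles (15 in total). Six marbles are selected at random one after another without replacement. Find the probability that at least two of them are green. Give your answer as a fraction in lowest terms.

31/91

Sum the hypergeometric tail for j = 2,…,3 green marbles.
Favorable = C(3,2)·C(12,4) + C(3,3)·C(12,3) = 1705; total = C(15,6) = 5005.
P = 1705/5005 = 31/91 ≈ 0.3407.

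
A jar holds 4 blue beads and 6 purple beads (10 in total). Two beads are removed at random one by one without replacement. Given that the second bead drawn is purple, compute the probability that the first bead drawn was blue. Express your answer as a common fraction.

P(first=blue and the second bead drawn is purple) = (4/10)·(6/9) = 4/15.
P(the second bead drawn is purple) = Σ over first color = 4/15 + 1/3 = 3/5.
By Bayes, P(first=blue | the second bead drawn is purple) = 4/15 / 3/5 = 4/9 ≈ 0.4444.

4/9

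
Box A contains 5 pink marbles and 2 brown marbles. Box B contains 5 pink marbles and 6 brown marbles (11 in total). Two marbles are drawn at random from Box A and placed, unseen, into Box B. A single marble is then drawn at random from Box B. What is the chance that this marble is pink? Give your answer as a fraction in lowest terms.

Condition on how many of the transferred marbles are pink (from Box A: 5 pink of 7; then Box B has 13 total).
  0 pink: C(5,0)C(2,2)/C(7,2) = 1/21; then P = 5/13
  1 pink: C(5,1)C(2,1)/C(7,2) = 10/21; then P = 6/13
  2 pink: C(5,2)C(2,0)/C(7,2) = 10/21; then P = 7/13
P(pink from Box B) = 45/91 ≈ 0.4945.

45/91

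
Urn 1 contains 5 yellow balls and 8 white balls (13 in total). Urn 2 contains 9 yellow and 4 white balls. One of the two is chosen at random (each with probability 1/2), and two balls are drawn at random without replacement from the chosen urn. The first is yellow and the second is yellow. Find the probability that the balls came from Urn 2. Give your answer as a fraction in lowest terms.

P(E | Urn 1) = 5/39; P(E | Urn 2) = 6/13.
P(E) = 1/2·5/39 + 1/2·6/13 = 23/78.
By Bayes' rule, P(Urn 2 | E) = 3/13 / 23/78 = 18/23 ≈ 0.7826.

18/23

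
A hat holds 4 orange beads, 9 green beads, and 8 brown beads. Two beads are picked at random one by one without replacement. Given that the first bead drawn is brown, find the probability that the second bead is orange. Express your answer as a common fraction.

After removing 1 brown, the hat has 4 orange out of 20 remaining.
P(second is orange | given) = 4/20 = 1/5 ≈ 0.2000.

1/5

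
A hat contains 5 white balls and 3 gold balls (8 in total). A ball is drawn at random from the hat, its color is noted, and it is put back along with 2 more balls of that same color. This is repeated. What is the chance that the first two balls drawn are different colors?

3/8

Either white then gold, or gold then white; after the first draw the total is 10.
P = (5/8)·(3/10) + (3/8)·(5/10) = 3/8 ≈ 0.3750.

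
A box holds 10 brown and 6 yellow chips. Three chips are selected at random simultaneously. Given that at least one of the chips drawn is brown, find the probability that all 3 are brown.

2/9

P(all 3 brown) = C(10,3)/C(16,3) = 3/14; P(at least one brown) = 1 − C(6,3)/C(16,3) = 27/28.
Since 'all 3 brown' ⊆ 'at least one brown', P(all 3 | at least one) = 3/14 / 27/28 = 2/9 ≈ 0.2222.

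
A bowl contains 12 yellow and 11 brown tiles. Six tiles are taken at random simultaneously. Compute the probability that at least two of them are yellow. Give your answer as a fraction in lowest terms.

Sum the hypergeometric tail for j = 2,…,6 yellow tiles.
Favorable = C(12,2)·C(11,4) + C(12,3)·C(11,3) + C(12,4)·C(11,2) + C(12,5)·C(11,1) + C(12,6)·C(11,0) = 94941; total = C(23,6) = 100947.
P = 94941/100947 = 411/437 ≈ 0.9405.

411/437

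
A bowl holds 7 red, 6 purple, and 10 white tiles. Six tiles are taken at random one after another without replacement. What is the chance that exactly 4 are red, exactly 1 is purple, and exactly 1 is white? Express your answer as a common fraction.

Unordered draws without replacement: count favorable combinations over C(23,6).
Favorable = C(7,4) · C(6,1) · C(10,1) = 2100; total = C(23,6) = 100947.
P = 2100/100947 = 100/4807 ≈ 0.0208.

100/4807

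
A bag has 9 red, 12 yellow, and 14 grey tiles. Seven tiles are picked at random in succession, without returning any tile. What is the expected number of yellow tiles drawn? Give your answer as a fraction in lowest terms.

12/5

By linearity of expectation, E[X] = Σ P(draw i is yellow); by symmetry each draw (even without replacement) has P(yellow) = 12/35.
E[X] = 7 · 12/35 = 12/5 ≈ 2.4000.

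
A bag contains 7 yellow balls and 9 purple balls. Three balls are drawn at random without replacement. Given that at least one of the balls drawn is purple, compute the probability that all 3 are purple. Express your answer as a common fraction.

P(all 3 purple) = C(9,3)/C(16,3) = 3/20; P(at least one purple) = 1 − C(7,3)/C(16,3) = 15/16.
Since 'all 3 purple' ⊆ 'at least one purple', P(all 3 | at least one) = 3/20 / 15/16 = 4/25 ≈ 0.1600.

4/25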